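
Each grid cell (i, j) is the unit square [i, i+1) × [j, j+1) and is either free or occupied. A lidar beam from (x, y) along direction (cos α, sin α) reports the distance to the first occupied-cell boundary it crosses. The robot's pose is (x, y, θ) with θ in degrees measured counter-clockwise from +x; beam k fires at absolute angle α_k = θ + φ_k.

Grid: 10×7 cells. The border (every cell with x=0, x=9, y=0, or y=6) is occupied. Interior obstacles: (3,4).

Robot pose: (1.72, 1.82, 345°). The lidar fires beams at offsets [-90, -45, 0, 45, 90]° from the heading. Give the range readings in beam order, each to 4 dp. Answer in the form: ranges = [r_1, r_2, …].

beam 1: φ=-90°, α=255°
  dir = (cos 255°, sin 255°) = (-0.2588, -0.9659); from cell (1,1)
  next x-line at t=2.7819, next y-line at t=0.8489; Δt_x=3.8637, Δt_y=1.0353
    y: enter (1,0) at t=0.8489 ← occupied
  → r_1 = 0.8489
beam 2: φ=-45°, α=300°
  dir = (cos 300°, sin 300°) = (0.5000, -0.8660); from cell (1,1)
  next x-line at t=0.5600, next y-line at t=0.9469; Δt_x=2.0000, Δt_y=1.1547
    x: enter (2,1) at t=0.5600
    y: enter (2,0) at t=0.9469 ← occupied
  → r_2 = 0.9469
beam 3: φ=0°, α=345°
  dir = (cos 345°, sin 345°) = (0.9659, -0.2588); from cell (1,1)
  next x-line at t=0.2899, next y-line at t=3.1682; Δt_x=1.0353, Δt_y=3.8637
    x: enter (2,1) at t=0.2899
    x: enter (3,1) at t=1.3252
    x: enter (4,1) at t=2.3604
    y: enter (4,0) at t=3.1682 ← occupied
  → r_3 = 3.1682
beam 4: φ=45°, α=30°
  dir = (cos 30°, sin 30°) = (0.8660, 0.5000); from cell (1,1)
  next x-line at t=0.3233, next y-line at t=0.3600; Δt_x=1.1547, Δt_y=2.0000
    x: enter (2,1) at t=0.3233
    y: enter (2,2) at t=0.3600
    x: enter (3,2) at t=1.4780
    y: enter (3,3) at t=2.3600
    x: enter (4,3) at t=2.6327
    x: enter (5,3) at t=3.7874
    y: enter (5,4) at t=4.3600
    x: enter (6,4) at t=4.9421
    x: enter (7,4) at t=6.0968
    y: enter (7,5) at t=6.3600
    x: enter (8,5) at t=7.2515
    y: enter (8,6) at t=8.3600 ← occupied
  → r_4 = 8.3600
beam 5: φ=90°, α=75°
  dir = (cos 75°, sin 75°) = (0.2588, 0.9659); from cell (1,1)
  next x-line at t=1.0818, next y-line at t=0.1863; Δt_x=3.8637, Δt_y=1.0353
    y: enter (1,2) at t=0.1863
    x: enter (2,2) at t=1.0818
    y: enter (2,3) at t=1.2216
    y: enter (2,4) at t=2.2569
    y: enter (2,5) at t=3.2922
    y: enter (2,6) at t=4.3275 ← occupied
  → r_5 = 4.3275

ranges = [0.8489, 0.9469, 3.1682, 8.3600, 4.3275]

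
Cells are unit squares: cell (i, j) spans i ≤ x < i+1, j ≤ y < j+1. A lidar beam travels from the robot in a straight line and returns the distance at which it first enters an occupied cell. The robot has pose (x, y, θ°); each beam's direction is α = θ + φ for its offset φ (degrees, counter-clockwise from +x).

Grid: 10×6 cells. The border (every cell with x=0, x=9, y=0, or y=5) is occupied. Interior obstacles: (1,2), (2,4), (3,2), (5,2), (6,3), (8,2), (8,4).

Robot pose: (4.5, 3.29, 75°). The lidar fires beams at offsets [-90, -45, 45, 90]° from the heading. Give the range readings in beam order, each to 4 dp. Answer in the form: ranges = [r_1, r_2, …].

beam 1: φ=-90°, α=345°
  cosα=0.9659 sinα=-0.2588 | (4,3) | tMaxX 0.5176 tMaxY 1.1205 | tΔX 1.0353 tΔY 3.8637
    t=0.5176 [x] (5,3)
    t=1.1205 [y] (5,2) — stop
  → r_1 = 1.1205
beam 2: φ=-45°, α=30°
  cosα=0.8660 sinα=0.5000 | (4,3) | tMaxX 0.5774 tMaxY 1.4200 | tΔX 1.1547 tΔY 2.0000
    t=0.5774 [x] (5,3)
    t=1.4200 [y] (5,4)
    t=1.7321 [x] (6,4)
    t=2.8868 [x] (7,4)
    t=3.4200 [y] (7,5) — stop
  → r_2 = 3.4200
beam 3: φ=45°, α=120°
  cosα=-0.5000 sinα=0.8660 | (4,3) | tMaxX 1.0000 tMaxY 0.8198 | tΔX 2.0000 tΔY 1.1547
    t=0.8198 [y] (4,4)
    t=1.0000 [x] (3,4)
    t=1.9745 [y] (3,5) — stop
  → r_3 = 1.9745
beam 4: φ=90°, α=165°
  cosα=-0.9659 sinα=0.2588 | (4,3) | tMaxX 0.5176 tMaxY 2.7432 | tΔX 1.0353 tΔY 3.8637
    t=0.5176 [x] (3,3)
    t=1.5529 [x] (2,3)
    t=2.5882 [x] (1,3)
    t=2.7432 [y] (1,4)
    t=3.6235 [x] (0,4) — stop
  → r_4 = 3.6235

ranges = [1.1205, 3.4200, 1.9745, 3.6235]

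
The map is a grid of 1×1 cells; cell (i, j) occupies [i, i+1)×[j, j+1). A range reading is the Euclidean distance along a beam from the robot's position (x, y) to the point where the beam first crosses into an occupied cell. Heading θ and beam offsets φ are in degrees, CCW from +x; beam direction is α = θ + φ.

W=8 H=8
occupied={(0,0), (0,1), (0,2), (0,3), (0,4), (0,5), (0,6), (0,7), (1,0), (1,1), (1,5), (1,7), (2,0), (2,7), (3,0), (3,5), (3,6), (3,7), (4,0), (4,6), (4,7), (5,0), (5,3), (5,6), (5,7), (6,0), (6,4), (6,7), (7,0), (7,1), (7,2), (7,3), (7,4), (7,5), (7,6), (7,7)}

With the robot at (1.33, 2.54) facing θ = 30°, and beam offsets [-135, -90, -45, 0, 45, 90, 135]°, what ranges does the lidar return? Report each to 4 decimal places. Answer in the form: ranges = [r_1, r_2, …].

beam 1: φ=-135°, α=255°
  direction (-0.2588, -0.9659); cell (1,2); t to first gridline: x 1.2750, y 0.5590 (then +3.8637 / +1.0353)
    (1,1) via y @ 0.5590  # hit
  → r_1 = 0.5590
beam 2: φ=-90°, α=300°
  direction (0.5000, -0.8660); cell (1,2); t to first gridline: x 1.3400, y 0.6235 (then +2.0000 / +1.1547)
    (1,1) via y @ 0.6235  # hit
  → r_2 = 0.6235
beam 3: φ=-45°, α=345°
  direction (0.9659, -0.2588); cell (1,2); t to first gridline: x 0.6936, y 2.0864 (then +1.0353 / +3.8637)
    (2,2) via x @ 0.6936
    (3,2) via x @ 1.7289
    (3,1) via y @ 2.0864
    (4,1) via x @ 2.7642
    (5,1) via x @ 3.7995
    (6,1) via x @ 4.8347
    (7,1) via x @ 5.8700  # hit
  → r_3 = 5.8700
beam 4: φ=0°, α=30°
  direction (0.8660, 0.5000); cell (1,2); t to first gridline: x 0.7736, y 0.9200 (then +1.1547 / +2.0000)
    (2,2) via x @ 0.7736
    (2,3) via y @ 0.9200
    (3,3) via x @ 1.9283
    (3,4) via y @ 2.9200
    (4,4) via x @ 3.0831
    (5,4) via x @ 4.2378
    (5,5) via y @ 4.9200
    (6,5) via x @ 5.3925
    (7,5) via x @ 6.5472  # hit
  → r_4 = 6.5472
beam 5: φ=45°, α=75°
  direction (0.2588, 0.9659); cell (1,2); t to first gridline: x 2.5887, y 0.4762 (then +3.8637 / +1.0353)
    (1,3) via y @ 0.4762
    (1,4) via y @ 1.5115
    (1,5) via y @ 2.5468  # hit
  → r_5 = 2.5468
beam 6: φ=90°, α=120°
  direction (-0.5000, 0.8660); cell (1,2); t to first gridline: x 0.6600, y 0.5312 (then +2.0000 / +1.1547)
    (1,3) via y @ 0.5312
    (0,3) via x @ 0.6600  # hit
  → r_6 = 0.6600
beam 7: φ=135°, α=165°
  direction (-0.9659, 0.2588); cell (1,2); t to first gridline: x 0.3416, y 1.7773 (then +1.0353 / +3.8637)
    (0,2) via x @ 0.3416  # hit
  → r_7 = 0.3416

ranges = [0.5590, 0.6235, 5.8700, 6.5472, 2.5468, 0.6600, 0.3416]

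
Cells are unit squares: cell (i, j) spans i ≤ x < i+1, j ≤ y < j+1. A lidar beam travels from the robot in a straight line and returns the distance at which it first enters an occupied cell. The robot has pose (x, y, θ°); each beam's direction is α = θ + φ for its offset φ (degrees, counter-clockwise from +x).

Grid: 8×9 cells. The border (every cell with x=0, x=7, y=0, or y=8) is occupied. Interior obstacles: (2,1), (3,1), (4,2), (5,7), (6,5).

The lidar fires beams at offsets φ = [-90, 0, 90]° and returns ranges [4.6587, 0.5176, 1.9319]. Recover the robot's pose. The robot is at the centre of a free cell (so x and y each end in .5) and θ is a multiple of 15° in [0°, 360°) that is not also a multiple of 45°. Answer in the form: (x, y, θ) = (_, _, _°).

The pose lattice has 37·16 = 592 candidates. Test each by forward raycasting.
  (1.5, 1.5, 60°): beam 1 = 0.5774 ≠ 4.6587 ✗
  (6.5, 6.5, 165°): beam 1 = 1.5529 ≠ 4.6587 ✗
  (4.5, 7.5, 75°): beam 1 = 0.5176 ≠ 4.6587 ✗
  (5.5, 4.5, 345°): beam 1 = 1.9319 ≠ 4.6587 ✗
  (3.5, 6.5, 345°): beam 2 = 2.5882 ≠ 0.5176 ✗
  …
  (1.5, 3.5, 165°): r_1=4.6587, r_2=0.5176, r_3=1.9319 — all match ✓
No second candidate reproduces the full scan.

(x, y, θ) = (1.5, 3.5, 165°)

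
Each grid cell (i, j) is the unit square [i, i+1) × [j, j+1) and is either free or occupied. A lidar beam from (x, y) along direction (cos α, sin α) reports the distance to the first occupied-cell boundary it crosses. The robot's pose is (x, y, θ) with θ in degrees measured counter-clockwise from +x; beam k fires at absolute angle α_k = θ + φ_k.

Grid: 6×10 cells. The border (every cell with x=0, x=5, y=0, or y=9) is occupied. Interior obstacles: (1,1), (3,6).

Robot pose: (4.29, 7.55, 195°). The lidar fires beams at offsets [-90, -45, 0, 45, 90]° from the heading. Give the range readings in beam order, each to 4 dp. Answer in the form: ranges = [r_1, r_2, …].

beam 1: φ=-90°, α=105°
  d=(-0.2588,0.9659)  start (4,7)  tX=1.1205 tY=0.4659  stride 1/|dx|=3.8637 1/|dy|=1.0353
    cross y-line → (4,8), t=0.4659
    cross x-line → (3,8), t=1.1205
    cross y-line → (3,9), t=1.5012 (wall)
  → r_1 = 1.5012
beam 2: φ=-45°, α=150°
  d=(-0.8660,0.5000)  start (4,7)  tX=0.3349 tY=0.9000  stride 1/|dx|=1.1547 1/|dy|=2.0000
    cross x-line → (3,7), t=0.3349
    cross y-line → (3,8), t=0.9000
    cross x-line → (2,8), t=1.4896
    cross x-line → (1,8), t=2.6443
    cross y-line → (1,9), t=2.9000 (wall)
  → r_2 = 2.9000
beam 3: φ=0°, α=195°
  d=(-0.9659,-0.2588)  start (4,7)  tX=0.3002 tY=2.1250  stride 1/|dx|=1.0353 1/|dy|=3.8637
    cross x-line → (3,7), t=0.3002
    cross x-line → (2,7), t=1.3355
    cross y-line → (2,6), t=2.1250
    cross x-line → (1,6), t=2.3708
    cross x-line → (0,6), t=3.4061 (wall)
  → r_3 = 3.4061
beam 4: φ=45°, α=240°
  d=(-0.5000,-0.8660)  start (4,7)  tX=0.5800 tY=0.6351  stride 1/|dx|=2.0000 1/|dy|=1.1547
    cross x-line → (3,7), t=0.5800
    cross y-line → (3,6), t=0.6351 (wall)
  → r_4 = 0.6351
beam 5: φ=90°, α=285°
  d=(0.2588,-0.9659)  start (4,7)  tX=2.7432 tY=0.5694  stride 1/|dx|=3.8637 1/|dy|=1.0353
    cross y-line → (4,6), t=0.5694
    cross y-line → (4,5), t=1.6047
    cross y-line → (4,4), t=2.6400
    cross x-line → (5,4), t=2.7432 (wall)
  → r_5 = 2.7432

ranges = [1.5012, 2.9000, 3.4061, 0.6351, 2.7432]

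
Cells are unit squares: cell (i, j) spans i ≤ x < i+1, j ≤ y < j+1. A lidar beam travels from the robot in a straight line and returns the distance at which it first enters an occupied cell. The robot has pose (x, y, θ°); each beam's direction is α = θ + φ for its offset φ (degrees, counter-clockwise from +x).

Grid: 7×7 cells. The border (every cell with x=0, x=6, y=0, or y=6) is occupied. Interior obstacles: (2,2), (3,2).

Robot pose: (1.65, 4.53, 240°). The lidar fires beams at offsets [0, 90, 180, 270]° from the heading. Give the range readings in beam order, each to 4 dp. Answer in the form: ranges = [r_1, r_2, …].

ranges = [1.3000, 5.0229, 1.6974, 0.7506]

beam 1: φ=0°, α=240°
  direction (-0.5000, -0.8660); cell (1,4); t to first gridline: x 1.3000, y 0.6120 (then +2.0000 / +1.1547)
    (1,3) via y @ 0.6120
    (0,3) via x @ 1.3000  # hit
  → r_1 = 1.3000
beam 2: φ=90°, α=330°
  direction (0.8660, -0.5000); cell (1,4); t to first gridline: x 0.4041, y 1.0600 (then +1.1547 / +2.0000)
    (2,4) via x @ 0.4041
    (2,3) via y @ 1.0600
    (3,3) via x @ 1.5588
    (4,3) via x @ 2.7135
    (4,2) via y @ 3.0600
    (5,2) via x @ 3.8682
    (6,2) via x @ 5.0229  # hit
  → r_2 = 5.0229
beam 3: φ=180°, α=60°
  direction (0.5000, 0.8660); cell (1,4); t to first gridline: x 0.7000, y 0.5427 (then +2.0000 / +1.1547)
    (1,5) via y @ 0.5427
    (2,5) via x @ 0.7000
    (2,6) via y @ 1.6974  # hit
  → r_3 = 1.6974
beam 4: φ=270°, α=150°
  direction (-0.8660, 0.5000); cell (1,4); t to first gridline: x 0.7506, y 0.9400 (then +1.1547 / +2.0000)
    (0,4) via x @ 0.7506  # hit
  → r_4 = 0.7506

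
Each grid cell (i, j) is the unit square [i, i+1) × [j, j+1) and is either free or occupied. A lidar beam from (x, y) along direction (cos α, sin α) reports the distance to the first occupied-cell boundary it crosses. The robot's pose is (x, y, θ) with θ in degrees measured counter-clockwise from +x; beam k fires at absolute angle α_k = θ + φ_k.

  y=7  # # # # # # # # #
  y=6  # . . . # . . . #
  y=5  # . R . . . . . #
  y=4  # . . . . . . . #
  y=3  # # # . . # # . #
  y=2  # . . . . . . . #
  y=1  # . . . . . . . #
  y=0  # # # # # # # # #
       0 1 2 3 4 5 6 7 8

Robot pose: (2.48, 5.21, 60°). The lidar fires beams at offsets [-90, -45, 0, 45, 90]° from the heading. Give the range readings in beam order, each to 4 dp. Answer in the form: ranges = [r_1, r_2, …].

ranges = [2.9098, 5.7147, 2.0669, 1.8531, 1.7090]

beam 1: φ=-90°, α=330°
  direction (0.8660, -0.5000); cell (2,5); t to first gridline: x 0.6004, y 0.4200 (then +1.1547 / +2.0000)
    (2,4) via y @ 0.4200
    (3,4) via x @ 0.6004
    (4,4) via x @ 1.7551
    (4,3) via y @ 2.4200
    (5,3) via x @ 2.9098  # hit
  → r_1 = 2.9098
beam 2: φ=-45°, α=15°
  direction (0.9659, 0.2588); cell (2,5); t to first gridline: x 0.5383, y 3.0523 (then +1.0353 / +3.8637)
    (3,5) via x @ 0.5383
    (4,5) via x @ 1.5736
    (5,5) via x @ 2.6089
    (5,6) via y @ 3.0523
    (6,6) via x @ 3.6442
    (7,6) via x @ 4.6794
    (8,6) via x @ 5.7147  # hit
  → r_2 = 5.7147
beam 3: φ=0°, α=60°
  direction (0.5000, 0.8660); cell (2,5); t to first gridline: x 1.0400, y 0.9122 (then +2.0000 / +1.1547)
    (2,6) via y @ 0.9122
    (3,6) via x @ 1.0400
    (3,7) via y @ 2.0669  # hit
  → r_3 = 2.0669
beam 4: φ=45°, α=105°
  direction (-0.2588, 0.9659); cell (2,5); t to first gridline: x 1.8546, y 0.8179 (then +3.8637 / +1.0353)
    (2,6) via y @ 0.8179
    (2,7) via y @ 1.8531  # hit
  → r_4 = 1.8531
beam 5: φ=90°, α=150°
  direction (-0.8660, 0.5000); cell (2,5); t to first gridline: x 0.5543, y 1.5800 (then +1.1547 / +2.0000)
    (1,5) via x @ 0.5543
    (1,6) via y @ 1.5800
    (0,6) via x @ 1.7090  # hit
  → r_5 = 1.7090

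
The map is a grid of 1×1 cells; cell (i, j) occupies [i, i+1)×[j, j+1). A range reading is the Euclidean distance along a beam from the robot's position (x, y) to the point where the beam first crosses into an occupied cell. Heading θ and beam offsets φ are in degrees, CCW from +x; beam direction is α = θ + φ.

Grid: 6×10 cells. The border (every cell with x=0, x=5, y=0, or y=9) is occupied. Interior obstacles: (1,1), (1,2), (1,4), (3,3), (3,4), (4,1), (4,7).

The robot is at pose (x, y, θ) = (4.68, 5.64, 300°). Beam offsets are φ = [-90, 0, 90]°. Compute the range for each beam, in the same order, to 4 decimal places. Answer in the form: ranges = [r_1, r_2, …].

beam 1: φ=-90°, α=210°
  d=(-0.8660,-0.5000)  start (4,5)  tX=0.7852 tY=1.2800  stride 1/|dx|=1.1547 1/|dy|=2.0000
    cross x-line → (3,5), t=0.7852
    cross y-line → (3,4), t=1.2800 (wall)
  → r_1 = 1.2800
beam 2: φ=0°, α=300°
  d=(0.5000,-0.8660)  start (4,5)  tX=0.6400 tY=0.7390  stride 1/|dx|=2.0000 1/|dy|=1.1547
    cross x-line → (5,5), t=0.6400 (wall)
  → r_2 = 0.6400
beam 3: φ=90°, α=30°
  d=(0.8660,0.5000)  start (4,5)  tX=0.3695 tY=0.7200  stride 1/|dx|=1.1547 1/|dy|=2.0000
    cross x-line → (5,5), t=0.3695 (wall)
  → r_3 = 0.3695

ranges = [1.2800, 0.6400, 0.3695]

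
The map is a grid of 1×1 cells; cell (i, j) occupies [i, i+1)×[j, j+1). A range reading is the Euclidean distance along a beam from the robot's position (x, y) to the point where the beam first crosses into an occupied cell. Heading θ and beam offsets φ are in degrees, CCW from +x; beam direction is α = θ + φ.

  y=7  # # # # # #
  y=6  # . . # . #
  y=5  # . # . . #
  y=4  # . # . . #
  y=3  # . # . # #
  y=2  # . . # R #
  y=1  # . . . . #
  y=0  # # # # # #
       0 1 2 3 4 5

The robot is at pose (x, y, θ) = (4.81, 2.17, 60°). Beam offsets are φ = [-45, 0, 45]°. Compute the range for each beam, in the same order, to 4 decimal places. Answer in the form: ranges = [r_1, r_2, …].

ranges = [0.1967, 0.3800, 0.8593]

beam 1: φ=-45°, α=15°
  dir = (cos 15°, sin 15°) = (0.9659, 0.2588); from cell (4,2)
  next x-line at t=0.1967, next y-line at t=3.2069; Δt_x=1.0353, Δt_y=3.8637
    x: enter (5,2) at t=0.1967 ← occupied
  → r_1 = 0.1967
beam 2: φ=0°, α=60°
  dir = (cos 60°, sin 60°) = (0.5000, 0.8660); from cell (4,2)
  next x-line at t=0.3800, next y-line at t=0.9584; Δt_x=2.0000, Δt_y=1.1547
    x: enter (5,2) at t=0.3800 ← occupied
  → r_2 = 0.3800
beam 3: φ=45°, α=105°
  dir = (cos 105°, sin 105°) = (-0.2588, 0.9659); from cell (4,2)
  next x-line at t=3.1296, next y-line at t=0.8593; Δt_x=3.8637, Δt_y=1.0353
    y: enter (4,3) at t=0.8593 ← occupied
  → r_3 = 0.8593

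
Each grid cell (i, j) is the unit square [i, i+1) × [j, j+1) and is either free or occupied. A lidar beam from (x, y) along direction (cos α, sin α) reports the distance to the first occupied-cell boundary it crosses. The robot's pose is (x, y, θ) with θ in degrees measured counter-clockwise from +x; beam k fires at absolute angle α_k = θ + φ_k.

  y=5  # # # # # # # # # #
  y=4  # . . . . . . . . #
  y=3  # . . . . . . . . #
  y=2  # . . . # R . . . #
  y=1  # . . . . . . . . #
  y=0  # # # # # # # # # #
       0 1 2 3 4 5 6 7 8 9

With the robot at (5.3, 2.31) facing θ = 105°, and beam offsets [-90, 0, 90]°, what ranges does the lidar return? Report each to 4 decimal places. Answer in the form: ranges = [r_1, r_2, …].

beam 1: φ=-90°, α=15°
  dir = (cos 15°, sin 15°) = (0.9659, 0.2588); from cell (5,2)
  next x-line at t=0.7247, next y-line at t=2.6660; Δt_x=1.0353, Δt_y=3.8637
    x: enter (6,2) at t=0.7247
    x: enter (7,2) at t=1.7600
    y: enter (7,3) at t=2.6660
    x: enter (8,3) at t=2.7952
    x: enter (9,3) at t=3.8305 ← occupied
  → r_1 = 3.8305
beam 2: φ=0°, α=105°
  dir = (cos 105°, sin 105°) = (-0.2588, 0.9659); from cell (5,2)
  next x-line at t=1.1591, next y-line at t=0.7143; Δt_x=3.8637, Δt_y=1.0353
    y: enter (5,3) at t=0.7143
    x: enter (4,3) at t=1.1591
    y: enter (4,4) at t=1.7496
    y: enter (4,5) at t=2.7849 ← occupied
  → r_2 = 2.7849
beam 3: φ=90°, α=195°
  dir = (cos 195°, sin 195°) = (-0.9659, -0.2588); from cell (5,2)
  next x-line at t=0.3106, next y-line at t=1.1977; Δt_x=1.0353, Δt_y=3.8637
    x: enter (4,2) at t=0.3106 ← occupied
  → r_3 = 0.3106

ranges = [3.8305, 2.7849, 0.3106]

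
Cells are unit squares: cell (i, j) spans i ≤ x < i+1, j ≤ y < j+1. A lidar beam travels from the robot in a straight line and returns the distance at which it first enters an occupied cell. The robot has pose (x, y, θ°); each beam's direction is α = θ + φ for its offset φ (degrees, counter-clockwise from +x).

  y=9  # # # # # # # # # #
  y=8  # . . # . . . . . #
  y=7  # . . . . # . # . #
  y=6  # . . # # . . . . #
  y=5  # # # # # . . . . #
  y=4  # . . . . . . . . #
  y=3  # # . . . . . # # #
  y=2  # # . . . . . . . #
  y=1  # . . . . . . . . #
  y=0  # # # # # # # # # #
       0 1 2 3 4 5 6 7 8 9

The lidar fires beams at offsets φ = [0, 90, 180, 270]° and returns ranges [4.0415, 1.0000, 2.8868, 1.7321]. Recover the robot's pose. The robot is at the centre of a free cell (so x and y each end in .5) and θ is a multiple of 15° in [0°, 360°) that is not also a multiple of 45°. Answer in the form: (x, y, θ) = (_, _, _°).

The pose lattice has 51·16 = 816 candidates. Test each by forward raycasting.
  (4.5, 7.5, 120°): beam 1 = 1.0000 ≠ 4.0415 ✗
  (8.5, 8.5, 165°): beam 1 = 1.9319 ≠ 4.0415 ✗
  (2.5, 1.5, 150°): beam 1 = 1.0000 ≠ 4.0415 ✗
  …
  (6.5, 4.5, 240°): r_1=4.0415, r_2=1.0000, r_3=2.8868, r_4=1.7321 — all match ✓
Unique over the lattice → pose = (6.5, 4.5, 240°).

(x, y, θ) = (6.5, 4.5, 240°)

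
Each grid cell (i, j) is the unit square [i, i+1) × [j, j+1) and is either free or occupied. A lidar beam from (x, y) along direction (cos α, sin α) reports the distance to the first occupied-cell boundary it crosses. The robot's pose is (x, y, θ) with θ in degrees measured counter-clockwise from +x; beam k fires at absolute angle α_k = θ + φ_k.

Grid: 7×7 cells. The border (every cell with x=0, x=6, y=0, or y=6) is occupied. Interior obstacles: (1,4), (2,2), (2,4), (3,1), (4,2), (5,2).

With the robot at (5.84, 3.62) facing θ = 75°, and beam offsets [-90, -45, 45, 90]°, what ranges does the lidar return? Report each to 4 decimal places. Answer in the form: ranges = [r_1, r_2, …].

ranges = [0.1656, 0.1848, 2.7482, 2.9402]

beam 1: φ=-90°, α=345°
  dir = (cos 345°, sin 345°) = (0.9659, -0.2588); from cell (5,3)
  next x-line at t=0.1656, next y-line at t=2.3955; Δt_x=1.0353, Δt_y=3.8637
    x: enter (6,3) at t=0.1656 ← occupied
  → r_1 = 0.1656
beam 2: φ=-45°, α=30°
  dir = (cos 30°, sin 30°) = (0.8660, 0.5000); from cell (5,3)
  next x-line at t=0.1848, next y-line at t=0.7600; Δt_x=1.1547, Δt_y=2.0000
    x: enter (6,3) at t=0.1848 ← occupied
  → r_2 = 0.1848
beam 3: φ=45°, α=120°
  dir = (cos 120°, sin 120°) = (-0.5000, 0.8660); from cell (5,3)
  next x-line at t=1.6800, next y-line at t=0.4388; Δt_x=2.0000, Δt_y=1.1547
    y: enter (5,4) at t=0.4388
    y: enter (5,5) at t=1.5935
    x: enter (4,5) at t=1.6800
    y: enter (4,6) at t=2.7482 ← occupied
  → r_3 = 2.7482
beam 4: φ=90°, α=165°
  dir = (cos 165°, sin 165°) = (-0.9659, 0.2588); from cell (5,3)
  next x-line at t=0.8696, next y-line at t=1.4682; Δt_x=1.0353, Δt_y=3.8637
    x: enter (4,3) at t=0.8696
    y: enter (4,4) at t=1.4682
    x: enter (3,4) at t=1.9049
    x: enter (2,4) at t=2.9402 ← occupied
  → r_4 = 2.9402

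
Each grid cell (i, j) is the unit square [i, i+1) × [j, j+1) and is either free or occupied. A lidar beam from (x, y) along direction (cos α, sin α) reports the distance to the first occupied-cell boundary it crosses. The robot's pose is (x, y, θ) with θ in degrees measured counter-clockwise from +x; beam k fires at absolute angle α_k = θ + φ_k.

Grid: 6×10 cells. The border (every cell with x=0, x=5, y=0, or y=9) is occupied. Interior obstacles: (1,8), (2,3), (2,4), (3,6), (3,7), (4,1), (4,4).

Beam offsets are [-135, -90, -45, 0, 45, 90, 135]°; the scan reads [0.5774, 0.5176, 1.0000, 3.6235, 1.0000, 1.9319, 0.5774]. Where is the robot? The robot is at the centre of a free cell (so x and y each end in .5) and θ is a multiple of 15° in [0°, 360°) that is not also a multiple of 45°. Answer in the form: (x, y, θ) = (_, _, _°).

Candidates: 25 free-cell centres × 16 headings = 400 poses. Raycast each; keep the one whose scan matches to 4 dp.
  (3.5, 1.5, 210°): beam 1 = 2.5882 ≠ 0.5774 ✗
  (1.5, 7.5, 15°): beam 1 = 1.0000 ≠ 0.5774 ✗
  (1.5, 3.5, 285°): beam 4 = 2.5882 ≠ 3.6235 ✗
  …
  (4.5, 8.5, 195°): r_1=0.5774, r_2=0.5176, r_3=1.0000, r_4=3.6235, r_5=1.0000, r_6=1.9319, r_7=0.5774 — all match ✓
No second candidate reproduces the full scan.

(x, y, θ) = (4.5, 8.5, 195°)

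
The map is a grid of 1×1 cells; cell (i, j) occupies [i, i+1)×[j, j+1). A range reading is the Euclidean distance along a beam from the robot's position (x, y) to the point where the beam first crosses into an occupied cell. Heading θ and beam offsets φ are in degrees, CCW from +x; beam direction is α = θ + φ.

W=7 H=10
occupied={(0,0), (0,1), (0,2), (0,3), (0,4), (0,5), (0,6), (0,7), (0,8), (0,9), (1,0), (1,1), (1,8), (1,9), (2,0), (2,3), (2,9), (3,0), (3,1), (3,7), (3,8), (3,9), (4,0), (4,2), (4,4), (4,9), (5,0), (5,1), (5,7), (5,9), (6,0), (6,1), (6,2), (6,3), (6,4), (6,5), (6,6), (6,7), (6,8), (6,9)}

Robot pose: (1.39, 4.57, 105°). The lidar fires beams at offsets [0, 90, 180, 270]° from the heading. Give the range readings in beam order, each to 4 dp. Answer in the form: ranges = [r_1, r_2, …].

beam 1: φ=0°, α=105°
  cosα=-0.2588 sinα=0.9659 | (1,4) | tMaxX 1.5068 tMaxY 0.4452 | tΔX 3.8637 tΔY 1.0353
    t=0.4452 [y] (1,5)
    t=1.4804 [y] (1,6)
    t=1.5068 [x] (0,6) — stop
  → r_1 = 1.5068
beam 2: φ=90°, α=195°
  cosα=-0.9659 sinα=-0.2588 | (1,4) | tMaxX 0.4038 tMaxY 2.2023 | tΔX 1.0353 tΔY 3.8637
    t=0.4038 [x] (0,4) — stop
  → r_2 = 0.4038
beam 3: φ=180°, α=285°
  cosα=0.2588 sinα=-0.9659 | (1,4) | tMaxX 2.3569 tMaxY 0.5901 | tΔX 3.8637 tΔY 1.0353
    t=0.5901 [y] (1,3)
    t=1.6254 [y] (1,2)
    t=2.3569 [x] (2,2)
    t=2.6607 [y] (2,1)
    t=3.6959 [y] (2,0) — stop
  → r_3 = 3.6959
beam 4: φ=270°, α=15°
  cosα=0.9659 sinα=0.2588 | (1,4) | tMaxX 0.6315 tMaxY 1.6614 | tΔX 1.0353 tΔY 3.8637
    t=0.6315 [x] (2,4)
    t=1.6614 [y] (2,5)
    t=1.6668 [x] (3,5)
    t=2.7021 [x] (4,5)
    t=3.7373 [x] (5,5)
    t=4.7726 [x] (6,5) — stop
  → r_4 = 4.7726

ranges = [1.5068, 0.4038, 3.6959, 4.7726]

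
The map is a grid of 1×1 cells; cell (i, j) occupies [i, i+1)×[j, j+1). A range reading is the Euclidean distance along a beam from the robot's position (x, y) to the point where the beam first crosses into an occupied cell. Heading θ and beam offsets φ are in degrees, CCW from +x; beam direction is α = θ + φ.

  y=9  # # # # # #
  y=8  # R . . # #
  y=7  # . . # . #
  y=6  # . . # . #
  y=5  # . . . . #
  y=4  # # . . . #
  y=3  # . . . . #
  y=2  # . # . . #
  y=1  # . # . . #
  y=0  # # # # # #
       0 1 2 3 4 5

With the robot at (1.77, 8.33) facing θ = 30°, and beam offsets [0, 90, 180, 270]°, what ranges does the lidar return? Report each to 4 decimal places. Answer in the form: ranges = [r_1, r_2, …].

ranges = [1.3400, 0.7736, 0.8891, 2.4600]

beam 1: φ=0°, α=30°
  dir = (cos 30°, sin 30°) = (0.8660, 0.5000); from cell (1,8)
  next x-line at t=0.2656, next y-line at t=1.3400; Δt_x=1.1547, Δt_y=2.0000
    x: enter (2,8) at t=0.2656
    y: enter (2,9) at t=1.3400 ← occupied
  → r_1 = 1.3400
beam 2: φ=90°, α=120°
  dir = (cos 120°, sin 120°) = (-0.5000, 0.8660); from cell (1,8)
  next x-line at t=1.5400, next y-line at t=0.7736; Δt_x=2.0000, Δt_y=1.1547
    y: enter (1,9) at t=0.7736 ← occupied
  → r_2 = 0.7736
beam 3: φ=180°, α=210°
  dir = (cos 210°, sin 210°) = (-0.8660, -0.5000); from cell (1,8)
  next x-line at t=0.8891, next y-line at t=0.6600; Δt_x=1.1547, Δt_y=2.0000
    y: enter (1,7) at t=0.6600
    x: enter (0,7) at t=0.8891 ← occupied
  → r_3 = 0.8891
beam 4: φ=270°, α=300°
  dir = (cos 300°, sin 300°) = (0.5000, -0.8660); from cell (1,8)
  next x-line at t=0.4600, next y-line at t=0.3811; Δt_x=2.0000, Δt_y=1.1547
    y: enter (1,7) at t=0.3811
    x: enter (2,7) at t=0.4600
    y: enter (2,6) at t=1.5358
    x: enter (3,6) at t=2.4600 ← occupied
  → r_4 = 2.4600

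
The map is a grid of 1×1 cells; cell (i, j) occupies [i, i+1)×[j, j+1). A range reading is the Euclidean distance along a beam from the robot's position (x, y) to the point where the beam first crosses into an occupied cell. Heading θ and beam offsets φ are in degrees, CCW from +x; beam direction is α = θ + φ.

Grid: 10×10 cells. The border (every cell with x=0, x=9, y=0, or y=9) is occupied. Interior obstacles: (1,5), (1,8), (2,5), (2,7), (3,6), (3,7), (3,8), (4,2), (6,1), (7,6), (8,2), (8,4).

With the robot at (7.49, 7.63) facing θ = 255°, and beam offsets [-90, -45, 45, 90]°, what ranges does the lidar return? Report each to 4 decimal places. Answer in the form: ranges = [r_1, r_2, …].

beam 1: φ=-90°, α=165°
  direction (-0.9659, 0.2588); cell (7,7); t to first gridline: x 0.5073, y 1.4296 (then +1.0353 / +3.8637)
    (6,7) via x @ 0.5073
    (6,8) via y @ 1.4296
    (5,8) via x @ 1.5426
    (4,8) via x @ 2.5778
    (3,8) via x @ 3.6131  # hit
  → r_1 = 3.6131
beam 2: φ=-45°, α=210°
  direction (-0.8660, -0.5000); cell (7,7); t to first gridline: x 0.5658, y 1.2600 (then +1.1547 / +2.0000)
    (6,7) via x @ 0.5658
    (6,6) via y @ 1.2600
    (5,6) via x @ 1.7205
    (4,6) via x @ 2.8752
    (4,5) via y @ 3.2600
    (3,5) via x @ 4.0299
    (2,5) via x @ 5.1846  # hit
  → r_2 = 5.1846
beam 3: φ=45°, α=300°
  direction (0.5000, -0.8660); cell (7,7); t to first gridline: x 1.0200, y 0.7275 (then +2.0000 / +1.1547)
    (7,6) via y @ 0.7275  # hit
  → r_3 = 0.7275
beam 4: φ=90°, α=345°
  direction (0.9659, -0.2588); cell (7,7); t to first gridline: x 0.5280, y 2.4341 (then +1.0353 / +3.8637)
    (8,7) via x @ 0.5280
    (9,7) via x @ 1.5633  # hit
  → r_4 = 1.5633

ranges = [3.6131, 5.1846, 0.7275, 1.5633]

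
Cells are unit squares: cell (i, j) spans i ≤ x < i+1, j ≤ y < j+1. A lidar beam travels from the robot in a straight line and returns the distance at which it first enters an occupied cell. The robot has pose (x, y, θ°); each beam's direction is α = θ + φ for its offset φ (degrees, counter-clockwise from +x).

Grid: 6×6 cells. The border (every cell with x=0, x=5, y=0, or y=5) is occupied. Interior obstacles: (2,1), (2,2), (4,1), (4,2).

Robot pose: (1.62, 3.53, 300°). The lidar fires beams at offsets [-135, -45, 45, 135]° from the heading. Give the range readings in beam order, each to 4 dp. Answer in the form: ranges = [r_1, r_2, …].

beam 1: φ=-135°, α=165°
  dir = (cos 165°, sin 165°) = (-0.9659, 0.2588); from cell (1,3)
  next x-line at t=0.6419, next y-line at t=1.8159; Δt_x=1.0353, Δt_y=3.8637
    x: enter (0,3) at t=0.6419 ← occupied
  → r_1 = 0.6419
beam 2: φ=-45°, α=255°
  dir = (cos 255°, sin 255°) = (-0.2588, -0.9659); from cell (1,3)
  next x-line at t=2.3955, next y-line at t=0.5487; Δt_x=3.8637, Δt_y=1.0353
    y: enter (1,2) at t=0.5487
    y: enter (1,1) at t=1.5840
    x: enter (0,1) at t=2.3955 ← occupied
  → r_2 = 2.3955
beam 3: φ=45°, α=345°
  dir = (cos 345°, sin 345°) = (0.9659, -0.2588); from cell (1,3)
  next x-line at t=0.3934, next y-line at t=2.0478; Δt_x=1.0353, Δt_y=3.8637
    x: enter (2,3) at t=0.3934
    x: enter (3,3) at t=1.4287
    y: enter (3,2) at t=2.0478
    x: enter (4,2) at t=2.4640 ← occupied
  → r_3 = 2.4640
beam 4: φ=135°, α=75°
  dir = (cos 75°, sin 75°) = (0.2588, 0.9659); from cell (1,3)
  next x-line at t=1.4682, next y-line at t=0.4866; Δt_x=3.8637, Δt_y=1.0353
    y: enter (1,4) at t=0.4866
    x: enter (2,4) at t=1.4682
    y: enter (2,5) at t=1.5219 ← occupied
  → r_4 = 1.5219

ranges = [0.6419, 2.3955, 2.4640, 1.5219]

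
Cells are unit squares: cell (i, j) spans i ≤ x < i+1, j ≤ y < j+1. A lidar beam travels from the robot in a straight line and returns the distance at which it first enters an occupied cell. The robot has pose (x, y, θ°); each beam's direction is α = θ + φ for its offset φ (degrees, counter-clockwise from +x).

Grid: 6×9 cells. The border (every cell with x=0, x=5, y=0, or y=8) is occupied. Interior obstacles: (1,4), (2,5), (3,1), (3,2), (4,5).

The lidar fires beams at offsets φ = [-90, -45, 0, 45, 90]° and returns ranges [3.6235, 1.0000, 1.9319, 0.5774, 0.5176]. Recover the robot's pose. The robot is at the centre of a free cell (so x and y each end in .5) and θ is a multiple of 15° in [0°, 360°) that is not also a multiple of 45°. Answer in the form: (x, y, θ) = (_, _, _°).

(x, y, θ) = (4.5, 3.5, 285°)

Enumerate (i+0.5, j+0.5, θ) over the 23 free cells and 16 admissible headings. For each, cast all 5 beams and compare to the given ranges.
  (4.5, 7.5, 210°): beam 1 = 0.5774 ≠ 3.6235 ✗
  (4.5, 7.5, 285°): beam 2 = 7.0000 ≠ 1.0000 ✗
  (3.5, 7.5, 120°): beam 1 = 1.0000 ≠ 3.6235 ✗
  (3.5, 7.5, 15°): beam 1 = 1.9319 ≠ 3.6235 ✗
  (4.5, 2.5, 210°): beam 1 = 3.0000 ≠ 3.6235 ✗
  …
  (4.5, 3.5, 285°): r_1=3.6235, r_2=1.0000, r_3=1.9319, r_4=0.5774, r_5=0.5176 — all match ✓
Unique over the lattice → pose = (4.5, 3.5, 285°).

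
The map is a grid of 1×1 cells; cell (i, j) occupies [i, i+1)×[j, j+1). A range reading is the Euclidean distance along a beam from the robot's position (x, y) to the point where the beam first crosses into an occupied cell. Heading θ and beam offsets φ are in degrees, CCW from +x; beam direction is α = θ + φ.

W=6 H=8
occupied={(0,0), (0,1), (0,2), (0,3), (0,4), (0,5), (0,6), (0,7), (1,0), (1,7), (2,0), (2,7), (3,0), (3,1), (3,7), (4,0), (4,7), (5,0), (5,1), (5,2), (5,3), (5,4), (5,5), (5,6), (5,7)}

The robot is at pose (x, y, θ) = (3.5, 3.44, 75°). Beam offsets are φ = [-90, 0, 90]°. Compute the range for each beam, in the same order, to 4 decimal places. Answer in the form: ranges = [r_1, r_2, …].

beam 1: φ=-90°, α=345°
  dir = (cos 345°, sin 345°) = (0.9659, -0.2588); from cell (3,3)
  next x-line at t=0.5176, next y-line at t=1.7000; Δt_x=1.0353, Δt_y=3.8637
    x: enter (4,3) at t=0.5176
    x: enter (5,3) at t=1.5529 ← occupied
  → r_1 = 1.5529
beam 2: φ=0°, α=75°
  dir = (cos 75°, sin 75°) = (0.2588, 0.9659); from cell (3,3)
  next x-line at t=1.9319, next y-line at t=0.5798; Δt_x=3.8637, Δt_y=1.0353
    y: enter (3,4) at t=0.5798
    y: enter (3,5) at t=1.6150
    x: enter (4,5) at t=1.9319
    y: enter (4,6) at t=2.6503
    y: enter (4,7) at t=3.6856 ← occupied
  → r_2 = 3.6856
beam 3: φ=90°, α=165°
  dir = (cos 165°, sin 165°) = (-0.9659, 0.2588); from cell (3,3)
  next x-line at t=0.5176, next y-line at t=2.1637; Δt_x=1.0353, Δt_y=3.8637
    x: enter (2,3) at t=0.5176
    x: enter (1,3) at t=1.5529
    y: enter (1,4) at t=2.1637
    x: enter (0,4) at t=2.5882 ← occupied
  → r_3 = 2.5882

ranges = [1.5529, 3.6856, 2.5882]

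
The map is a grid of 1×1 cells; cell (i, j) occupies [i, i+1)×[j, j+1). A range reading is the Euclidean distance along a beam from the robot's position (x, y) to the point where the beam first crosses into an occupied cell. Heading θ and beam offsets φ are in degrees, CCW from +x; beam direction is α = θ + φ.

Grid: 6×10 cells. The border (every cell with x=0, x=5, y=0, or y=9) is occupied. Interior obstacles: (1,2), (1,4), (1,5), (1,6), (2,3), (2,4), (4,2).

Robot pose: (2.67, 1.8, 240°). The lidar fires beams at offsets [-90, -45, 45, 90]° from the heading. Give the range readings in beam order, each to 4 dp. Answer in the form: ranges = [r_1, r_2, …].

beam 1: φ=-90°, α=150°
  direction (-0.8660, 0.5000); cell (2,1); t to first gridline: x 0.7736, y 0.4000 (then +1.1547 / +2.0000)
    (2,2) via y @ 0.4000
    (1,2) via x @ 0.7736  # hit
  → r_1 = 0.7736
beam 2: φ=-45°, α=195°
  direction (-0.9659, -0.2588); cell (2,1); t to first gridline: x 0.6936, y 3.0910 (then +1.0353 / +3.8637)
    (1,1) via x @ 0.6936
    (0,1) via x @ 1.7289  # hit
  → r_2 = 1.7289
beam 3: φ=45°, α=285°
  direction (0.2588, -0.9659); cell (2,1); t to first gridline: x 1.2750, y 0.8282 (then +3.8637 / +1.0353)
    (2,0) via y @ 0.8282  # hit
  → r_3 = 0.8282
beam 4: φ=90°, α=330°
  direction (0.8660, -0.5000); cell (2,1); t to first gridline: x 0.3811, y 1.6000 (then +1.1547 / +2.0000)
    (3,1) via x @ 0.3811
    (4,1) via x @ 1.5358
    (4,0) via y @ 1.6000  # hit
  → r_4 = 1.6000

ranges = [0.7736, 1.7289, 0.8282, 1.6000]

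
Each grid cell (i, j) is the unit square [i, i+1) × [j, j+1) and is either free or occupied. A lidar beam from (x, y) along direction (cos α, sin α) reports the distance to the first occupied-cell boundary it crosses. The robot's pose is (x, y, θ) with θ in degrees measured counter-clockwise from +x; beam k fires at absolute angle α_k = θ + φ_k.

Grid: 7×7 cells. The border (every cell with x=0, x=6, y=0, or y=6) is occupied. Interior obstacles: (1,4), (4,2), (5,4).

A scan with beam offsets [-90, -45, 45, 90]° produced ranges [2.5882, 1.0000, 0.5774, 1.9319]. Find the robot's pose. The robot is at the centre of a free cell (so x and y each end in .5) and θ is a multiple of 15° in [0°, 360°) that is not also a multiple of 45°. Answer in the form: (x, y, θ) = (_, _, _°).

Candidates: 22 free-cell centres × 16 headings = 352 poses. Raycast each; keep the one whose scan matches to 4 dp.
  (4.5, 3.5, 210°): beam 1 = 2.8868 ≠ 2.5882 ✗
  (5.5, 3.5, 30°): beam 1 = 1.0000 ≠ 2.5882 ✗
  (2.5, 2.5, 210°): beam 1 = 1.7321 ≠ 2.5882 ✗
  (2.5, 2.5, 345°): beam 1 = 1.5529 ≠ 2.5882 ✗
  (1.5, 5.5, 300°): beam 1 = 0.5774 ≠ 2.5882 ✗
  …
  (3.5, 1.5, 255°): r_1=2.5882, r_2=1.0000, r_3=0.5774, r_4=1.9319 — all match ✓
Only this pose fits every beam.

(x, y, θ) = (3.5, 1.5, 255°)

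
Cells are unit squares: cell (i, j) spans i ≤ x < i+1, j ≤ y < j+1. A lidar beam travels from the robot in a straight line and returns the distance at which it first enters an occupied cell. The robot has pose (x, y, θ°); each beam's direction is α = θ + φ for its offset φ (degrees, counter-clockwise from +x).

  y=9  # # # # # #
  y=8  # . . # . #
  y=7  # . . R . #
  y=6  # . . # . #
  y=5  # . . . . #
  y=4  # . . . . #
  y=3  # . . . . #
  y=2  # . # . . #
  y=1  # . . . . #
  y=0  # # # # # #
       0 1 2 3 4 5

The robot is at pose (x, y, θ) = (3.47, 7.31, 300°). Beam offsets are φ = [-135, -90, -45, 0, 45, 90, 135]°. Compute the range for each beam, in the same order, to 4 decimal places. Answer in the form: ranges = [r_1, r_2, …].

ranges = [2.5571, 2.8521, 0.3209, 0.3580, 1.5840, 1.7667, 0.7143]

beam 1: φ=-135°, α=165°
  direction (-0.9659, 0.2588); cell (3,7); t to first gridline: x 0.4866, y 2.6660 (then +1.0353 / +3.8637)
    (2,7) via x @ 0.4866
    (1,7) via x @ 1.5219
    (0,7) via x @ 2.5571  # hit
  → r_1 = 2.5571
beam 2: φ=-90°, α=210°
  direction (-0.8660, -0.5000); cell (3,7); t to first gridline: x 0.5427, y 0.6200 (then +1.1547 / +2.0000)
    (2,7) via x @ 0.5427
    (2,6) via y @ 0.6200
    (1,6) via x @ 1.6974
    (1,5) via y @ 2.6200
    (0,5) via x @ 2.8521  # hit
  → r_2 = 2.8521
beam 3: φ=-45°, α=255°
  direction (-0.2588, -0.9659); cell (3,7); t to first gridline: x 1.8159, y 0.3209 (then +3.8637 / +1.0353)
    (3,6) via y @ 0.3209  # hit
  → r_3 = 0.3209
beam 4: φ=0°, α=300°
  direction (0.5000, -0.8660); cell (3,7); t to first gridline: x 1.0600, y 0.3580 (then +2.0000 / +1.1547)
    (3,6) via y @ 0.3580  # hit
  → r_4 = 0.3580
beam 5: φ=45°, α=345°
  direction (0.9659, -0.2588); cell (3,7); t to first gridline: x 0.5487, y 1.1977 (then +1.0353 / +3.8637)
    (4,7) via x @ 0.5487
    (4,6) via y @ 1.1977
    (5,6) via x @ 1.5840  # hit
  → r_5 = 1.5840
beam 6: φ=90°, α=30°
  direction (0.8660, 0.5000); cell (3,7); t to first gridline: x 0.6120, y 1.3800 (then +1.1547 / +2.0000)
    (4,7) via x @ 0.6120
    (4,8) via y @ 1.3800
    (5,8) via x @ 1.7667  # hit
  → r_6 = 1.7667
beam 7: φ=135°, α=75°
  direction (0.2588, 0.9659); cell (3,7); t to first gridline: x 2.0478, y 0.7143 (then +3.8637 / +1.0353)
    (3,8) via y @ 0.7143  # hit
  → r_7 = 0.7143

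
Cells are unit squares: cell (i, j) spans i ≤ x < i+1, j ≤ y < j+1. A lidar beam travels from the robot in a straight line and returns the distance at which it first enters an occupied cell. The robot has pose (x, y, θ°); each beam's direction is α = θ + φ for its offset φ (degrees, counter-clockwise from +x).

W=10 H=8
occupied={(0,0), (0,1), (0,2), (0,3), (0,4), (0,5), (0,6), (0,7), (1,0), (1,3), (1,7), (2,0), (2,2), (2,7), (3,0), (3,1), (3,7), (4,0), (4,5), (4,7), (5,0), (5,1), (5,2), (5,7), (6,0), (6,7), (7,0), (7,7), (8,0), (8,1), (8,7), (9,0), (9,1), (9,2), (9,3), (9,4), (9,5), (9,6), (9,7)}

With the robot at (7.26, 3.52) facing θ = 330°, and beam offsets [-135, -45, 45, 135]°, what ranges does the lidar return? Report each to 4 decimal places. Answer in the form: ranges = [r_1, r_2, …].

ranges = [2.0091, 2.6089, 1.8014, 3.6028]

beam 1: φ=-135°, α=195°
  dir = (cos 195°, sin 195°) = (-0.9659, -0.2588); from cell (7,3)
  next x-line at t=0.2692, next y-line at t=2.0091; Δt_x=1.0353, Δt_y=3.8637
    x: enter (6,3) at t=0.2692
    x: enter (5,3) at t=1.3044
    y: enter (5,2) at t=2.0091 ← occupied
  → r_1 = 2.0091
beam 2: φ=-45°, α=285°
  dir = (cos 285°, sin 285°) = (0.2588, -0.9659); from cell (7,3)
  next x-line at t=2.8591, next y-line at t=0.5383; Δt_x=3.8637, Δt_y=1.0353
    y: enter (7,2) at t=0.5383
    y: enter (7,1) at t=1.5736
    y: enter (7,0) at t=2.6089 ← occupied
  → r_2 = 2.6089
beam 3: φ=45°, α=15°
  dir = (cos 15°, sin 15°) = (0.9659, 0.2588); from cell (7,3)
  next x-line at t=0.7661, next y-line at t=1.8546; Δt_x=1.0353, Δt_y=3.8637
    x: enter (8,3) at t=0.7661
    x: enter (9,3) at t=1.8014 ← occupied
  → r_3 = 1.8014
beam 4: φ=135°, α=105°
  dir = (cos 105°, sin 105°) = (-0.2588, 0.9659); from cell (7,3)
  next x-line at t=1.0046, next y-line at t=0.4969; Δt_x=3.8637, Δt_y=1.0353
    y: enter (7,4) at t=0.4969
    x: enter (6,4) at t=1.0046
    y: enter (6,5) at t=1.5322
    y: enter (6,6) at t=2.5675
    y: enter (6,7) at t=3.6028 ← occupied
  → r_4 = 3.6028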